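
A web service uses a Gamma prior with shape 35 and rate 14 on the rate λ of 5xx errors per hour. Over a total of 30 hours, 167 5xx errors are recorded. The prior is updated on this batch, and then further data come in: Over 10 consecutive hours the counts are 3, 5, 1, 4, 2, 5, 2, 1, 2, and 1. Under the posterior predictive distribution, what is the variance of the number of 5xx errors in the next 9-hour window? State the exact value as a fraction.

Total count 167 over total exposure 30 hours.
After the first batch: Gamma(35 + 167, 14 + 30) = Gamma(202, 44).
Total count: 3 + 5 + 1 + 4 + 2 + 5 + 2 + 1 + 2 + 1 = 26.
Total exposure: 10 hours.
After the second batch: Gamma(202 + 26, 44 + 10) = Gamma(228, 54).
The posterior predictive for a window of length T is Negative Binomial with variance T·α'·(β'+T)/β'² = 9·228·63/2916 = 133/3.

133/3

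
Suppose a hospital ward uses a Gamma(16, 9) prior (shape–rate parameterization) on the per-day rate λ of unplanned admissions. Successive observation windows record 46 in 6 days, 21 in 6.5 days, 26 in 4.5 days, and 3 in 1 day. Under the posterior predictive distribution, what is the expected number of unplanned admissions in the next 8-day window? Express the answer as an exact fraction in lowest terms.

Total count: 46 + 21 + 26 + 3 = 96.
Total exposure: 6 + 6.5 + 4.5 + 1 = 18 days.
Posterior: α' = 16 + 96 = 112, β' = 9 + 18 = 27.
Predictive mean over an 8-day window = T·E[λ|data] = 8·112/27 = 896/27.

896/27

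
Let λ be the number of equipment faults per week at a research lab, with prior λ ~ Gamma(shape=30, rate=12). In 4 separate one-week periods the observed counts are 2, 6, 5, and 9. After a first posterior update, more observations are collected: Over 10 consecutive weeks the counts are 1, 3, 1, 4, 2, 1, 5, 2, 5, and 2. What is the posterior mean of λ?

Total count: 2 + 6 + 5 + 9 = 22.
Total exposure: 4 weeks.
After the first batch: Gamma(30 + 22, 12 + 4) = Gamma(52, 16).
Total count: 1 + 3 + 1 + 4 + 2 + 1 + 5 + 2 + 5 + 2 = 26.
Total exposure: 10 weeks.
After the second batch: Gamma(52 + 26, 16 + 10) = Gamma(78, 26).
Posterior mean = α'/β' = 78/26 = 3.

3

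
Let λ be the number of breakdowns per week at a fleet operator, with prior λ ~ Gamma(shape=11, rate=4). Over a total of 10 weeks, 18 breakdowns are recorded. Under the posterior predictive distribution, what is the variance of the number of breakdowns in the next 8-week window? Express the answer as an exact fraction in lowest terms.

1276/49

Total count 18 over total exposure 10 weeks.
Gamma(α, β) with Poisson data over total exposure Σt gives posterior Gamma(α+Σx, β+Σt) = Gamma(29, 14).
The posterior predictive for a window of length T is Negative Binomial with variance T·α'·(β'+T)/β'² = 8·29·22/196 = 1276/49.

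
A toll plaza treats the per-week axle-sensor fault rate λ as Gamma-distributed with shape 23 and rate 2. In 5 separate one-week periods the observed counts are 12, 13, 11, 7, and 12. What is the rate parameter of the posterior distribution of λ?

Total count: 12 + 13 + 11 + 7 + 12 = 55.
Total exposure: 5 weeks.
Gamma(α, β) with Poisson data over total exposure Σt gives posterior Gamma(α+Σx, β+Σt) = Gamma(78, 7).

7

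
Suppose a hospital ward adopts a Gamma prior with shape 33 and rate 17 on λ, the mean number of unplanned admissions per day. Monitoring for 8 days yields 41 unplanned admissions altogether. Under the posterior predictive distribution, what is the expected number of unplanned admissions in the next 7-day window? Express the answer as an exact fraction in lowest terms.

Total count 41 over total exposure 8 days.
Posterior: α' = 33 + 41 = 74, β' = 17 + 8 = 25.
Predictive mean over a 7-day window = T·E[λ|data] = 7·74/25 = 518/25.

518/25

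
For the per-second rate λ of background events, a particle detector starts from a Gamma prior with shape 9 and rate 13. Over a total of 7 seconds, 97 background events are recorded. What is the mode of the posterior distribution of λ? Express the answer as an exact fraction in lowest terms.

21/4

Total count 97 over total exposure 7 seconds.
Gamma(α, β) with Poisson data over total exposure Σt gives posterior Gamma(α+Σx, β+Σt) = Gamma(106, 20).
Posterior mode = (α'−1)/β' = 105/20 = 21/4.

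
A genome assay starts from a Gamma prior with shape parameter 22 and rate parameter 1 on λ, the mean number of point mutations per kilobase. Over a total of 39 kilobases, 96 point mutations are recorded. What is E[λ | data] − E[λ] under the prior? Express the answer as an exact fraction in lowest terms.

-381/20

Total count 96 over total exposure 39 kilobases.
By Gamma–Poisson conjugacy, the posterior is Gamma(α + Σx, β + Σt) = Gamma(22 + 96, 1 + 39) = Gamma(118, 40).
Posterior mean = 118/40 = 59/20; prior mean = 22/1 = 22. Difference = 59/20 − 22 = -381/20.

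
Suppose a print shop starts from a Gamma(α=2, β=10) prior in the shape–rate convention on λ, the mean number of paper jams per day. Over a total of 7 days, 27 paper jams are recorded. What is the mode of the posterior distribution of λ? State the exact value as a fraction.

28/17

Total count 27 over total exposure 7 days.
By Gamma–Poisson conjugacy, the posterior is Gamma(α + Σx, β + Σt) = Gamma(2 + 27, 10 + 7) = Gamma(29, 17).
Posterior mode = (α'−1)/β' = 28/17.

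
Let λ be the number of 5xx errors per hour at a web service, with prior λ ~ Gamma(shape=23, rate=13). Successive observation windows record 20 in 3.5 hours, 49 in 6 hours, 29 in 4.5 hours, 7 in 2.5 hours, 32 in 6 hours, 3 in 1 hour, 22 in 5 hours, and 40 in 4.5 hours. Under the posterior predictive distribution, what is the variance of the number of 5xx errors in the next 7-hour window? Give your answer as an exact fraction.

83475/2116

Total count: 20 + 49 + 29 + 7 + 32 + 3 + 22 + 40 = 202.
Total exposure: 3.5 + 6 + 4.5 + 2.5 + 6 + 1 + 5 + 4.5 = 33 hours.
By Gamma–Poisson conjugacy, the posterior is Gamma(α + Σx, β + Σt) = Gamma(23 + 202, 13 + 33) = Gamma(225, 46).
The posterior predictive for a window of length T is Negative Binomial with variance T·α'·(β'+T)/β'² = 7·225·53/2116 = 83475/2116.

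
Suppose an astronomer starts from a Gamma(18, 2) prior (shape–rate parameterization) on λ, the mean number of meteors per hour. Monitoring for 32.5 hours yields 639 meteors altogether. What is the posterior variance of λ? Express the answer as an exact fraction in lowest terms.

292/529

Total count 639 over total exposure 32.5 hours.
Conjugate update: add total count to the shape and total exposure to the rate, giving Gamma(657, 69/2).
Posterior variance = α'/β'² = 657/(4761/4) = 292/529.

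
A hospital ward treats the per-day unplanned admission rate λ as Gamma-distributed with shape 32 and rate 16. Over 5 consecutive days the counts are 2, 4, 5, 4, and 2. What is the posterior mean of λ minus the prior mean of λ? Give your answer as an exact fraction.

Total count: 2 + 4 + 5 + 4 + 2 = 17.
Total exposure: 5 days.
The Gamma prior is conjugate for the Poisson rate, so λ | data ~ Gamma(32+17, 16+5) = Gamma(49, 21).
Posterior mean = 49/21 = 7/3; prior mean = 32/16 = 2. Difference = 7/3 − 2 = 1/3.

1/3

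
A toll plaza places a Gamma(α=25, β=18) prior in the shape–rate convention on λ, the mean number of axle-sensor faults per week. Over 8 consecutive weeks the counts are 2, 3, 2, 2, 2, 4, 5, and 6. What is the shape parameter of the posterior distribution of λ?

51

Total count: 2 + 3 + 2 + 2 + 2 + 4 + 5 + 6 = 26.
Total exposure: 8 weeks.
Posterior: α' = 25 + 26 = 51, β' = 18 + 8 = 26.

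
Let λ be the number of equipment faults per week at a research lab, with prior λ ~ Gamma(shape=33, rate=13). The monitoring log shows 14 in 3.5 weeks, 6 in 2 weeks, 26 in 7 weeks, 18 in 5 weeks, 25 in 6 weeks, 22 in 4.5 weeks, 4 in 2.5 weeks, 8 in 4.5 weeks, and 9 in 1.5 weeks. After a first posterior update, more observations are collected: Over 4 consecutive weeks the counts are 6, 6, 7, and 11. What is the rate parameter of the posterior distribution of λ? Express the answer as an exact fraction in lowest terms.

107/2

Total count: 14 + 6 + 26 + 18 + 25 + 22 + 4 + 8 + 9 = 132.
Total exposure: 3.5 + 2 + 7 + 5 + 6 + 4.5 + 2.5 + 4.5 + 1.5 = 36.5 weeks.
After the first batch: Gamma(33 + 132, 13 + 36.5) = Gamma(165, 99/2).
Total count: 6 + 6 + 7 + 11 = 30.
Total exposure: 4 weeks.
After the second batch: Gamma(165 + 30, 99/2 + 4) = Gamma(195, 107/2).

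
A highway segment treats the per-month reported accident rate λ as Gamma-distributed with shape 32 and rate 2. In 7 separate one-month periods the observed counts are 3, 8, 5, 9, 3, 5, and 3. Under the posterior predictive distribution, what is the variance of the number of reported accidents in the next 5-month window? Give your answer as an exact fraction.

Total count: 3 + 8 + 5 + 9 + 3 + 5 + 3 = 36.
Total exposure: 7 months.
Gamma(α, β) with Poisson data over total exposure Σt gives posterior Gamma(α+Σx, β+Σt) = Gamma(68, 9).
The posterior predictive for a window of length T is Negative Binomial with variance T·α'·(β'+T)/β'² = 5·68·14/81 = 4760/81.

4760/81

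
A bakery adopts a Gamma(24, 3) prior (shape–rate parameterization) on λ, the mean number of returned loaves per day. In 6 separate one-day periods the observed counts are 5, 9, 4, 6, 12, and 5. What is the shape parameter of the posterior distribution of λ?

Total count: 5 + 9 + 4 + 6 + 12 + 5 = 41.
Total exposure: 6 days.
Gamma(α, β) with Poisson data over total exposure Σt gives posterior Gamma(α+Σx, β+Σt) = Gamma(65, 9).

65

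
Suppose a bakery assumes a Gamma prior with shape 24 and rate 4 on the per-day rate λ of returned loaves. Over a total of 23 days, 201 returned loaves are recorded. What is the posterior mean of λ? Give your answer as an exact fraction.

Total count 201 over total exposure 23 days.
Conjugate update: add total count to the shape and total exposure to the rate, giving Gamma(225, 27).
Posterior mean = α'/β' = 225/27 = 25/3.

25/3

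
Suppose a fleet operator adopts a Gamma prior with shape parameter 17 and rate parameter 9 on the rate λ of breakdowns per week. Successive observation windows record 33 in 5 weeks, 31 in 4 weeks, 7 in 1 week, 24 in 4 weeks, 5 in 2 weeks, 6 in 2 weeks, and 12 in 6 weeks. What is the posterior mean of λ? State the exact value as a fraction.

Total count: 33 + 31 + 7 + 24 + 5 + 6 + 12 = 118.
Total exposure: 5 + 4 + 1 + 4 + 2 + 2 + 6 = 24 weeks.
The Gamma prior is conjugate for the Poisson rate, so λ | data ~ Gamma(17+118, 9+24) = Gamma(135, 33).
Posterior mean = α'/β' = 135/33 = 45/11.

45/11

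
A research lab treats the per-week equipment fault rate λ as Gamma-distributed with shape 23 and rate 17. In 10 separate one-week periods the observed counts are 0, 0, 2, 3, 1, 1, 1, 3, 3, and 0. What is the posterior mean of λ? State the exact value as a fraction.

Total count: 0 + 0 + 2 + 3 + 1 + 1 + 1 + 3 + 3 + 0 = 14.
Total exposure: 10 weeks.
By Gamma–Poisson conjugacy, the posterior is Gamma(α + Σx, β + Σt) = Gamma(23 + 14, 17 + 10) = Gamma(37, 27).
Posterior mean = α'/β' = 37/27.

37/27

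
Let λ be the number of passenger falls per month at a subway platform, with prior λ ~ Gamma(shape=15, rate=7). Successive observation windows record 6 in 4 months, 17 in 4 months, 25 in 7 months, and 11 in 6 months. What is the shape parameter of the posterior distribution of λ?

74

Total count: 6 + 17 + 25 + 11 = 59.
Total exposure: 4 + 4 + 7 + 6 = 21 months.
Conjugate update: add total count to the shape and total exposure to the rate, giving Gamma(74, 28).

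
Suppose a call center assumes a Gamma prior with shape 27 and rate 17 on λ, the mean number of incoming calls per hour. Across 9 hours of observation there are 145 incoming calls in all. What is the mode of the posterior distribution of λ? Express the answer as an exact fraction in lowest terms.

171/26

Total count 145 over total exposure 9 hours.
The Gamma prior is conjugate for the Poisson rate, so λ | data ~ Gamma(27+145, 17+9) = Gamma(172, 26).
Posterior mode = (α'−1)/β' = 171/26.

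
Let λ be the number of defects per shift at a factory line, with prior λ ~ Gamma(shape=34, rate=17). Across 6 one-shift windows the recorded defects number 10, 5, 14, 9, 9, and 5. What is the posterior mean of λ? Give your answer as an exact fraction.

Total count: 10 + 5 + 14 + 9 + 9 + 5 = 52.
Total exposure: 6 shifts.
By Gamma–Poisson conjugacy, the posterior is Gamma(α + Σx, β + Σt) = Gamma(34 + 52, 17 + 6) = Gamma(86, 23).
Posterior mean = α'/β' = 86/23.

86/23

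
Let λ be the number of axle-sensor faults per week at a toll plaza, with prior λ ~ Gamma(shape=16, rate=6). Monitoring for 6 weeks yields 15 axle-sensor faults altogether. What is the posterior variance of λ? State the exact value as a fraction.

Total count 15 over total exposure 6 weeks.
Gamma(α, β) with Poisson data over total exposure Σt gives posterior Gamma(α+Σx, β+Σt) = Gamma(31, 12).
Posterior variance = α'/β'² = 31/144.

31/144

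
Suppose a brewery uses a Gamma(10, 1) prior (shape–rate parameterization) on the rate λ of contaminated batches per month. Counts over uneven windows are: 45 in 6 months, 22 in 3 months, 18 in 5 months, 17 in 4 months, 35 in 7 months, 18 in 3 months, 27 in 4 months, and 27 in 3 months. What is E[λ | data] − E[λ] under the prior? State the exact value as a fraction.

-47/12

Total count: 45 + 22 + 18 + 17 + 35 + 18 + 27 + 27 = 209.
Total exposure: 6 + 3 + 5 + 4 + 7 + 3 + 4 + 3 = 35 months.
The Gamma prior is conjugate for the Poisson rate, so λ | data ~ Gamma(10+209, 1+35) = Gamma(219, 36).
Posterior mean = 219/36 = 73/12; prior mean = 10/1 = 10. Difference = 73/12 − 10 = -47/12.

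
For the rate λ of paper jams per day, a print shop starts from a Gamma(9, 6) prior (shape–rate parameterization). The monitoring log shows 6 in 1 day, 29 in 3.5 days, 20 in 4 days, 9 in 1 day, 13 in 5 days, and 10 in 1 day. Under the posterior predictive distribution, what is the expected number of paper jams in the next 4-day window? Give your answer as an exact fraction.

768/43

Total count: 6 + 29 + 20 + 9 + 13 + 10 = 87.
Total exposure: 1 + 3.5 + 4 + 1 + 5 + 1 = 15.5 days.
Gamma(α, β) with Poisson data over total exposure Σt gives posterior Gamma(α+Σx, β+Σt) = Gamma(96, 43/2).
Predictive mean over a 4-day window = T·E[λ|data] = 4·96/(43/2) = 768/43.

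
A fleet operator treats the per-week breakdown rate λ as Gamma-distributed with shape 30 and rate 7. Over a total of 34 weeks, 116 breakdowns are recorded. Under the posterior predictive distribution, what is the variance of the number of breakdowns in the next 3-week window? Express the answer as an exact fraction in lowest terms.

Total count 116 over total exposure 34 weeks.
Conjugate update: add total count to the shape and total exposure to the rate, giving Gamma(146, 41).
The posterior predictive for a window of length T is Negative Binomial with variance T·α'·(β'+T)/β'² = 3·146·44/1681 = 19272/1681.

19272/1681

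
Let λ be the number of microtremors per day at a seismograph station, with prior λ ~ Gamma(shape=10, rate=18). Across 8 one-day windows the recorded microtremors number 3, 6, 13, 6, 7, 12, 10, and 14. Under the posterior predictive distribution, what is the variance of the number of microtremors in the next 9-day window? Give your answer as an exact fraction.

Total count: 3 + 6 + 13 + 6 + 7 + 12 + 10 + 14 = 71.
Total exposure: 8 days.
Conjugate update: add total count to the shape and total exposure to the rate, giving Gamma(81, 26).
The posterior predictive for a window of length T is Negative Binomial with variance T·α'·(β'+T)/β'² = 9·81·35/676 = 25515/676.

25515/676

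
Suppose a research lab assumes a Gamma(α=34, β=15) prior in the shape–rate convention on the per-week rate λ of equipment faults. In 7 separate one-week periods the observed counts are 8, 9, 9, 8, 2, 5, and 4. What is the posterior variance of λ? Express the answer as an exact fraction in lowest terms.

Total count: 8 + 9 + 9 + 8 + 2 + 5 + 4 = 45.
Total exposure: 7 weeks.
The Gamma prior is conjugate for the Poisson rate, so λ | data ~ Gamma(34+45, 15+7) = Gamma(79, 22).
Posterior variance = α'/β'² = 79/484.

79/484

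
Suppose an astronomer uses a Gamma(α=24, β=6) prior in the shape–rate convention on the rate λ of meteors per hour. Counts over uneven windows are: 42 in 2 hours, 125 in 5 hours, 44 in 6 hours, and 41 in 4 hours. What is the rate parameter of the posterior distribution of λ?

Total count: 42 + 125 + 44 + 41 = 252.
Total exposure: 2 + 5 + 6 + 4 = 17 hours.
The Gamma prior is conjugate for the Poisson rate, so λ | data ~ Gamma(24+252, 6+17) = Gamma(276, 23).

23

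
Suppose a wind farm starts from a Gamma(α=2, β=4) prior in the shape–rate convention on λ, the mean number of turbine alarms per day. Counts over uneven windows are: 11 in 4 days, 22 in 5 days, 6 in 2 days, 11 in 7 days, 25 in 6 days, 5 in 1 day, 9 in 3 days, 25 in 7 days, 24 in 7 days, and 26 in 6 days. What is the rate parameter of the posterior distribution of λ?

Total count: 11 + 22 + 6 + 11 + 25 + 5 + 9 + 25 + 24 + 26 = 164.
Total exposure: 4 + 5 + 2 + 7 + 6 + 1 + 3 + 7 + 7 + 6 = 48 days.
Posterior: α' = 2 + 164 = 166, β' = 4 + 48 = 52.

52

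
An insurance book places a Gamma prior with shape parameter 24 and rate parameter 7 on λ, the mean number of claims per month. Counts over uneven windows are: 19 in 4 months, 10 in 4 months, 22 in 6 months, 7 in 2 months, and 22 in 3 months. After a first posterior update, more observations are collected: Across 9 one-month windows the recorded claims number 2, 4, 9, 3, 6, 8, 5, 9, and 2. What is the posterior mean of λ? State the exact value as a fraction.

Total count: 19 + 10 + 22 + 7 + 22 = 80.
Total exposure: 4 + 4 + 6 + 2 + 3 = 19 months.
After the first batch: Gamma(24 + 80, 7 + 19) = Gamma(104, 26).
Total count: 2 + 4 + 9 + 3 + 6 + 8 + 5 + 9 + 2 = 48.
Total exposure: 9 months.
After the second batch: Gamma(104 + 48, 26 + 9) = Gamma(152, 35).
Posterior mean = α'/β' = 152/35.

152/35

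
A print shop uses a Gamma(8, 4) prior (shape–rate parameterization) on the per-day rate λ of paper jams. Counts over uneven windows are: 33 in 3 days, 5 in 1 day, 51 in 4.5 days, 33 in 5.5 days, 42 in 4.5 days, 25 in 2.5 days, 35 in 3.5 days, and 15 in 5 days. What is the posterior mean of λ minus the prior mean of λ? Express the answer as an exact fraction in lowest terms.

Total count: 33 + 5 + 51 + 33 + 42 + 25 + 35 + 15 = 239.
Total exposure: 3 + 1 + 4.5 + 5.5 + 4.5 + 2.5 + 3.5 + 5 = 29.5 days.
Posterior: α' = 8 + 239 = 247, β' = 4 + 29.5 = 67/2.
Posterior mean = 247/(67/2) = 494/67; prior mean = 8/4 = 2. Difference = 494/67 − 2 = 360/67.

360/67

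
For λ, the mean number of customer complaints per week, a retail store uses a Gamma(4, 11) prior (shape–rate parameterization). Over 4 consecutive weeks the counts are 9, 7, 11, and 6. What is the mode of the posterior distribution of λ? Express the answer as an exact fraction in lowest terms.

12/5

Total count: 9 + 7 + 11 + 6 = 33.
Total exposure: 4 weeks.
Posterior: α' = 4 + 33 = 37, β' = 11 + 4 = 15.
Posterior mode = (α'−1)/β' = 36/15 = 12/5.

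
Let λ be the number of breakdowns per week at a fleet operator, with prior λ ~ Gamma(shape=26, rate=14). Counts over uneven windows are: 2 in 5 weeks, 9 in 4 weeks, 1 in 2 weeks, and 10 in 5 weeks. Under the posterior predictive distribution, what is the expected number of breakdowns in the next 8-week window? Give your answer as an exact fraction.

Total count: 2 + 9 + 1 + 10 = 22.
Total exposure: 5 + 4 + 2 + 5 = 16 weeks.
Posterior: α' = 26 + 22 = 48, β' = 14 + 16 = 30.
Predictive mean over an 8-week window = T·E[λ|data] = 8·48/30 = 64/5.

64/5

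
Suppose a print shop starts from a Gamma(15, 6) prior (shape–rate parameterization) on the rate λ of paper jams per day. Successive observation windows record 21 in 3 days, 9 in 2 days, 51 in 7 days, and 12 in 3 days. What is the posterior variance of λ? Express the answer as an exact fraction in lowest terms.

12/49

Total count: 21 + 9 + 51 + 12 = 93.
Total exposure: 3 + 2 + 7 + 3 = 15 days.
Conjugate update: add total count to the shape and total exposure to the rate, giving Gamma(108, 21).
Posterior variance = α'/β'² = 108/441 = 12/49.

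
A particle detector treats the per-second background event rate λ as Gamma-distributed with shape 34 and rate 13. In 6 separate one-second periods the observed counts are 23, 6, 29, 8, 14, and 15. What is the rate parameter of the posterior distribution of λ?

19

Total count: 23 + 6 + 29 + 8 + 14 + 15 = 95.
Total exposure: 6 seconds.
The Gamma prior is conjugate for the Poisson rate, so λ | data ~ Gamma(34+95, 13+6) = Gamma(129, 19).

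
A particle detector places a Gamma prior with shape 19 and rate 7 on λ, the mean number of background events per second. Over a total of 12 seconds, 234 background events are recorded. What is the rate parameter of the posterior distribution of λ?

Total count 234 over total exposure 12 seconds.
By Gamma–Poisson conjugacy, the posterior is Gamma(α + Σx, β + Σt) = Gamma(19 + 234, 7 + 12) = Gamma(253, 19).

19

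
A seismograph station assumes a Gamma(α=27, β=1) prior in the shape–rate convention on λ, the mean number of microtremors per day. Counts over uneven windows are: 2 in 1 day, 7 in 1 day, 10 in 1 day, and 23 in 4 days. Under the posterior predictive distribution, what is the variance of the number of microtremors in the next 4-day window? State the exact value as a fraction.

Total count: 2 + 7 + 10 + 23 = 42.
Total exposure: 1 + 1 + 1 + 4 = 7 days.
The Gamma prior is conjugate for the Poisson rate, so λ | data ~ Gamma(27+42, 1+7) = Gamma(69, 8).
The posterior predictive for a window of length T is Negative Binomial with variance T·α'·(β'+T)/β'² = 4·69·12/64 = 207/4.

207/4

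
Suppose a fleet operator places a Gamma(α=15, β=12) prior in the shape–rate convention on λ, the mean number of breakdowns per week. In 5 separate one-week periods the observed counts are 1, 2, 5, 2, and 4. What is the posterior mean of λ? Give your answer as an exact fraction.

Total count: 1 + 2 + 5 + 2 + 4 = 14.
Total exposure: 5 weeks.
By Gamma–Poisson conjugacy, the posterior is Gamma(α + Σx, β + Σt) = Gamma(15 + 14, 12 + 5) = Gamma(29, 17).
Posterior mean = α'/β' = 29/17.

29/17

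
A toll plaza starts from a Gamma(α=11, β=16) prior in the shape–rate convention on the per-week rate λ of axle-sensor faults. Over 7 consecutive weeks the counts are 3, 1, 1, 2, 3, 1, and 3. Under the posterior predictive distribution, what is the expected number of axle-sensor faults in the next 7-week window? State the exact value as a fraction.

Total count: 3 + 1 + 1 + 2 + 3 + 1 + 3 = 14.
Total exposure: 7 weeks.
By Gamma–Poisson conjugacy, the posterior is Gamma(α + Σx, β + Σt) = Gamma(11 + 14, 16 + 7) = Gamma(25, 23).
Predictive mean over a 7-week window = T·E[λ|data] = 7·25/23 = 175/23.

175/23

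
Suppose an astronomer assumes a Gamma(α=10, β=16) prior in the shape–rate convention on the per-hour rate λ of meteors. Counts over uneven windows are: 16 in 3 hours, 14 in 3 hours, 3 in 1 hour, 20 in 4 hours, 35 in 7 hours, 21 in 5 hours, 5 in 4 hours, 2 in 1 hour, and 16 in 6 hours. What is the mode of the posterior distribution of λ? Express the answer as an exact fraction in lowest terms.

141/50

Total count: 16 + 14 + 3 + 20 + 35 + 21 + 5 + 2 + 16 = 132.
Total exposure: 3 + 3 + 1 + 4 + 7 + 5 + 4 + 1 + 6 = 34 hours.
Gamma(α, β) with Poisson data over total exposure Σt gives posterior Gamma(α+Σx, β+Σt) = Gamma(142, 50).
Posterior mode = (α'−1)/β' = 141/50.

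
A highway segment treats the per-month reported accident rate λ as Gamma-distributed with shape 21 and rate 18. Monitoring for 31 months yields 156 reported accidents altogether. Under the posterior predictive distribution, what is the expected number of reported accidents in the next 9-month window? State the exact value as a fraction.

1593/49

Total count 156 over total exposure 31 months.
Posterior: α' = 21 + 156 = 177, β' = 18 + 31 = 49.
Predictive mean over a 9-month window = T·E[λ|data] = 9·177/49 = 1593/49.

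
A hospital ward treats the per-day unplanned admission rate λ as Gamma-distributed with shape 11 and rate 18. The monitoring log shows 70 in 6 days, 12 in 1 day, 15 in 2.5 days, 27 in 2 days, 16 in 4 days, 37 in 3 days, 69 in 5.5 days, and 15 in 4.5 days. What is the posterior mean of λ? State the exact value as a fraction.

Total count: 70 + 12 + 15 + 27 + 16 + 37 + 69 + 15 = 261.
Total exposure: 6 + 1 + 2.5 + 2 + 4 + 3 + 5.5 + 4.5 = 28.5 days.
By Gamma–Poisson conjugacy, the posterior is Gamma(α + Σx, β + Σt) = Gamma(11 + 261, 18 + 28.5) = Gamma(272, 93/2).
Posterior mean = α'/β' = 272/(93/2) = 544/93.

544/93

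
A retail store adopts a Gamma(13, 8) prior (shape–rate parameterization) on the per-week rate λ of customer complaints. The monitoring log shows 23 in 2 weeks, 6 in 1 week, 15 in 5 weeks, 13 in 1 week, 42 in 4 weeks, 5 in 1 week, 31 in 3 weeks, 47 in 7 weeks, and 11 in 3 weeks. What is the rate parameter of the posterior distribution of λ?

35

Total count: 23 + 6 + 15 + 13 + 42 + 5 + 31 + 47 + 11 = 193.
Total exposure: 2 + 1 + 5 + 1 + 4 + 1 + 3 + 7 + 3 = 27 weeks.
The Gamma prior is conjugate for the Poisson rate, so λ | data ~ Gamma(13+193, 8+27) = Gamma(206, 35).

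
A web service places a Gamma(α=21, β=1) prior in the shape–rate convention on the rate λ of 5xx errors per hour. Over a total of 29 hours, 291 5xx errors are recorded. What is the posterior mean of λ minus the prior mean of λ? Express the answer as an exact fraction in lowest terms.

Total count 291 over total exposure 29 hours.
Conjugate update: add total count to the shape and total exposure to the rate, giving Gamma(312, 30).
Posterior mean = 312/30 = 52/5; prior mean = 21/1 = 21. Difference = 52/5 − 21 = -53/5.

-53/5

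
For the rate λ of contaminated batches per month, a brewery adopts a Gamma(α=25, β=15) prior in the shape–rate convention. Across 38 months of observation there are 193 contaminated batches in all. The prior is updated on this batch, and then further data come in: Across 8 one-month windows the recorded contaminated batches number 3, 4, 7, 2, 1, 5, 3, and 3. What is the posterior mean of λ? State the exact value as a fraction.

246/61

Total count 193 over total exposure 38 months.
After the first batch: Gamma(25 + 193, 15 + 38) = Gamma(218, 53).
Total count: 3 + 4 + 7 + 2 + 1 + 5 + 3 + 3 = 28.
Total exposure: 8 months.
After the second batch: Gamma(218 + 28, 53 + 8) = Gamma(246, 61).
Posterior mean = α'/β' = 246/61.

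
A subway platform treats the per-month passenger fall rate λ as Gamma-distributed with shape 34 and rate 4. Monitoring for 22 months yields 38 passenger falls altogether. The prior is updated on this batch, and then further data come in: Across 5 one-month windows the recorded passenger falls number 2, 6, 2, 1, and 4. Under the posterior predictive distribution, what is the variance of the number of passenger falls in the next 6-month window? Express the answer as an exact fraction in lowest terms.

19314/961

Total count 38 over total exposure 22 months.
After the first batch: Gamma(34 + 38, 4 + 22) = Gamma(72, 26).
Total count: 2 + 6 + 2 + 1 + 4 = 15.
Total exposure: 5 months.
After the second batch: Gamma(72 + 15, 26 + 5) = Gamma(87, 31).
The posterior predictive for a window of length T is Negative Binomial with variance T·α'·(β'+T)/β'² = 6·87·37/961 = 19314/961.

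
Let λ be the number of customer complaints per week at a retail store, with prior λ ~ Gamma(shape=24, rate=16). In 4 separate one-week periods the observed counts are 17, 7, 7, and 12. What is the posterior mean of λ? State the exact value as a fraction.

67/20

Total count: 17 + 7 + 7 + 12 = 43.
Total exposure: 4 weeks.
By Gamma–Poisson conjugacy, the posterior is Gamma(α + Σx, β + Σt) = Gamma(24 + 43, 16 + 4) = Gamma(67, 20).
Posterior mean = α'/β' = 67/20.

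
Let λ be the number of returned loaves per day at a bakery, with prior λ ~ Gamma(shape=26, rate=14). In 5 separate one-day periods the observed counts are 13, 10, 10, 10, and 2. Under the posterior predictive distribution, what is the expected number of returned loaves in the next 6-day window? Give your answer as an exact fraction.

Total count: 13 + 10 + 10 + 10 + 2 = 45.
Total exposure: 5 days.
Posterior: α' = 26 + 45 = 71, β' = 14 + 5 = 19.
Predictive mean over a 6-day window = T·E[λ|data] = 6·71/19 = 426/19.

426/19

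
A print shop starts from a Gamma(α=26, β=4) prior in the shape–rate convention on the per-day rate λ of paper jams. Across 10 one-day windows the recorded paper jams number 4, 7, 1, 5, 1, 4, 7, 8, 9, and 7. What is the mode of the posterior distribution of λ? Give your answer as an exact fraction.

Total count: 4 + 7 + 1 + 5 + 1 + 4 + 7 + 8 + 9 + 7 = 53.
Total exposure: 10 days.
Posterior: α' = 26 + 53 = 79, β' = 4 + 10 = 14.
Posterior mode = (α'−1)/β' = 78/14 = 39/7.

39/7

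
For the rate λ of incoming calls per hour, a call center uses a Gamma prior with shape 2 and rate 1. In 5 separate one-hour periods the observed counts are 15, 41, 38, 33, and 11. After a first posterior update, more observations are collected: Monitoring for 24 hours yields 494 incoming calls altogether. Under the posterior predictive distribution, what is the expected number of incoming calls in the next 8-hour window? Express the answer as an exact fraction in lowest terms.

Total count: 15 + 41 + 38 + 33 + 11 = 138.
Total exposure: 5 hours.
After the first batch: Gamma(2 + 138, 1 + 5) = Gamma(140, 6).
Total count 494 over total exposure 24 hours.
After the second batch: Gamma(140 + 494, 6 + 24) = Gamma(634, 30).
Predictive mean over an 8-hour window = T·E[λ|data] = 8·634/30 = 2536/15.

2536/15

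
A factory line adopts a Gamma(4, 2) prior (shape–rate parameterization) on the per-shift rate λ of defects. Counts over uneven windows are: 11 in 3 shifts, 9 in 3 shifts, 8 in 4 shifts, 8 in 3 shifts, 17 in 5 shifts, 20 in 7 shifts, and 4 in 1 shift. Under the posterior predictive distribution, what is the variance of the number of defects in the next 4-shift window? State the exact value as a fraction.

648/49

Total count: 11 + 9 + 8 + 8 + 17 + 20 + 4 = 77.
Total exposure: 3 + 3 + 4 + 3 + 5 + 7 + 1 = 26 shifts.
Conjugate update: add total count to the shape and total exposure to the rate, giving Gamma(81, 28).
The posterior predictive for a window of length T is Negative Binomial with variance T·α'·(β'+T)/β'² = 4·81·32/784 = 648/49.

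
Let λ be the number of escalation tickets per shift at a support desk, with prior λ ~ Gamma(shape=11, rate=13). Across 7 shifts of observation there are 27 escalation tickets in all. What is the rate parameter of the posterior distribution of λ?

20

Total count 27 over total exposure 7 shifts.
The Gamma prior is conjugate for the Poisson rate, so λ | data ~ Gamma(11+27, 13+7) = Gamma(38, 20).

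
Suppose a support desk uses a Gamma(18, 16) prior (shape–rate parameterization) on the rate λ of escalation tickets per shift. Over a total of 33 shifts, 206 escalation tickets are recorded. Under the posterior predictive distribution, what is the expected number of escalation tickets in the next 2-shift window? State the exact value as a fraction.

Total count 206 over total exposure 33 shifts.
By Gamma–Poisson conjugacy, the posterior is Gamma(α + Σx, β + Σt) = Gamma(18 + 206, 16 + 33) = Gamma(224, 49).
Predictive mean over a 2-shift window = T·E[λ|data] = 2·224/49 = 64/7.

64/7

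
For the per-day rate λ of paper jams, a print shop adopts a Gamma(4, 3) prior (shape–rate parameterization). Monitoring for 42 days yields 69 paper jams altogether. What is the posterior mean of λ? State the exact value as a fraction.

73/45

Total count 69 over total exposure 42 days.
The Gamma prior is conjugate for the Poisson rate, so λ | data ~ Gamma(4+69, 3+42) = Gamma(73, 45).
Posterior mean = α'/β' = 73/45.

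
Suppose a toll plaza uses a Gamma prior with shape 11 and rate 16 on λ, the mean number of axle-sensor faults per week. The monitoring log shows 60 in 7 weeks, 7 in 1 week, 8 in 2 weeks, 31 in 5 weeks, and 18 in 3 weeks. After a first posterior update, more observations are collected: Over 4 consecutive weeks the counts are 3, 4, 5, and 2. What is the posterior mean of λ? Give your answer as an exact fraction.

149/38

Total count: 60 + 7 + 8 + 31 + 18 = 124.
Total exposure: 7 + 1 + 2 + 5 + 3 = 18 weeks.
After the first batch: Gamma(11 + 124, 16 + 18) = Gamma(135, 34).
Total count: 3 + 4 + 5 + 2 = 14.
Total exposure: 4 weeks.
After the second batch: Gamma(135 + 14, 34 + 4) = Gamma(149, 38).
Posterior mean = α'/β' = 149/38.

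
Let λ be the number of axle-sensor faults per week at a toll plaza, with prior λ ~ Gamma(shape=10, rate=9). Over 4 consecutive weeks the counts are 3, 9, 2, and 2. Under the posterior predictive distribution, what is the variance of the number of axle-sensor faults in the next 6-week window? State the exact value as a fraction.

Total count: 3 + 9 + 2 + 2 = 16.
Total exposure: 4 weeks.
Gamma(α, β) with Poisson data over total exposure Σt gives posterior Gamma(α+Σx, β+Σt) = Gamma(26, 13).
The posterior predictive for a window of length T is Negative Binomial with variance T·α'·(β'+T)/β'² = 6·26·19/169 = 228/13.

228/13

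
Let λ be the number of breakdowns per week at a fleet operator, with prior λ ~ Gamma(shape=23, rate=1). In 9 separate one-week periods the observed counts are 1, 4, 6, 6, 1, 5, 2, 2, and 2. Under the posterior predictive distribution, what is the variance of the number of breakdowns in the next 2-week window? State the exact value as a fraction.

312/25

Total count: 1 + 4 + 6 + 6 + 1 + 5 + 2 + 2 + 2 = 29.
Total exposure: 9 weeks.
By Gamma–Poisson conjugacy, the posterior is Gamma(α + Σx, β + Σt) = Gamma(23 + 29, 1 + 9) = Gamma(52, 10).
The posterior predictive for a window of length T is Negative Binomial with variance T·α'·(β'+T)/β'² = 2·52·12/100 = 312/25.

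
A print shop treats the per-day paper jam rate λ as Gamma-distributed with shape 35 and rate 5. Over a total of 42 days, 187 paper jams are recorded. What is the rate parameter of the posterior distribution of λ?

Total count 187 over total exposure 42 days.
By Gamma–Poisson conjugacy, the posterior is Gamma(α + Σx, β + Σt) = Gamma(35 + 187, 5 + 42) = Gamma(222, 47).

47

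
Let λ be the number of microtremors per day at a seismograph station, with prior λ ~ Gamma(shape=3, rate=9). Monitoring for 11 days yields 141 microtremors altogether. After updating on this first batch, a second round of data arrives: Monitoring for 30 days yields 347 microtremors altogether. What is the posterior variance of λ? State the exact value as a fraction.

491/2500

Total count 141 over total exposure 11 days.
After the first batch: Gamma(3 + 141, 9 + 11) = Gamma(144, 20).
Total count 347 over total exposure 30 days.
After the second batch: Gamma(144 + 347, 20 + 30) = Gamma(491, 50).
Posterior variance = α'/β'² = 491/2500.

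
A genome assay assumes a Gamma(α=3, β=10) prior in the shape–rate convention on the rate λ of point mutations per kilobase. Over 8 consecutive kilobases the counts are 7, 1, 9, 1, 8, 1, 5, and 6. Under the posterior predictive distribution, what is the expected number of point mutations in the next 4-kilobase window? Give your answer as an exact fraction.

Total count: 7 + 1 + 9 + 1 + 8 + 1 + 5 + 6 = 38.
Total exposure: 8 kilobases.
By Gamma–Poisson conjugacy, the posterior is Gamma(α + Σx, β + Σt) = Gamma(3 + 38, 10 + 8) = Gamma(41, 18).
Predictive mean over a 4-kilobase window = T·E[λ|data] = 4·41/18 = 82/9.

82/9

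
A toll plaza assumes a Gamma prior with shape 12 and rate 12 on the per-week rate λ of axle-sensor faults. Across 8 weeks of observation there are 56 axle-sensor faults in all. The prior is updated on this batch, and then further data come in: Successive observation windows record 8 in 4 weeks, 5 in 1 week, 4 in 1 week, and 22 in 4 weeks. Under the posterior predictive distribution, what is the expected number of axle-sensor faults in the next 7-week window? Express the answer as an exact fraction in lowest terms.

749/30

Total count 56 over total exposure 8 weeks.
After the first batch: Gamma(12 + 56, 12 + 8) = Gamma(68, 20).
Total count: 8 + 5 + 4 + 22 = 39.
Total exposure: 4 + 1 + 1 + 4 = 10 weeks.
After the second batch: Gamma(68 + 39, 20 + 10) = Gamma(107, 30).
Predictive mean over a 7-week window = T·E[λ|data] = 7·107/30 = 749/30.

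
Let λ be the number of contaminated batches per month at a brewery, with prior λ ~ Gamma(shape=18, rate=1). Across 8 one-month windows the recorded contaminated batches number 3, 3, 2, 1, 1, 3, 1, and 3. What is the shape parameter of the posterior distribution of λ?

35

Total count: 3 + 3 + 2 + 1 + 1 + 3 + 1 + 3 = 17.
Total exposure: 8 months.
By Gamma–Poisson conjugacy, the posterior is Gamma(α + Σx, β + Σt) = Gamma(18 + 17, 1 + 8) = Gamma(35, 9).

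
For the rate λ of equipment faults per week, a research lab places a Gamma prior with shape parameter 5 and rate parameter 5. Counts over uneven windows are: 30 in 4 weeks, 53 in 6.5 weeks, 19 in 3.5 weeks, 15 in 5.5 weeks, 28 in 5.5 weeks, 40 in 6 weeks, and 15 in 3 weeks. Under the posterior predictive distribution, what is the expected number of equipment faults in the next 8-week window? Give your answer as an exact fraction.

Total count: 30 + 53 + 19 + 15 + 28 + 40 + 15 = 200.
Total exposure: 4 + 6.5 + 3.5 + 5.5 + 5.5 + 6 + 3 = 34 weeks.
Conjugate update: add total count to the shape and total exposure to the rate, giving Gamma(205, 39).
Predictive mean over an 8-week window = T·E[λ|data] = 8·205/39 = 1640/39.

1640/39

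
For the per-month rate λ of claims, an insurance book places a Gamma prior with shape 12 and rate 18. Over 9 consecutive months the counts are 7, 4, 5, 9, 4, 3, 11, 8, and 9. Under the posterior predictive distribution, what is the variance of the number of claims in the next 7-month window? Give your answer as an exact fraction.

Total count: 7 + 4 + 5 + 9 + 4 + 3 + 11 + 8 + 9 = 60.
Total exposure: 9 months.
Conjugate update: add total count to the shape and total exposure to the rate, giving Gamma(72, 27).
The posterior predictive for a window of length T is Negative Binomial with variance T·α'·(β'+T)/β'² = 7·72·34/729 = 1904/81.

1904/81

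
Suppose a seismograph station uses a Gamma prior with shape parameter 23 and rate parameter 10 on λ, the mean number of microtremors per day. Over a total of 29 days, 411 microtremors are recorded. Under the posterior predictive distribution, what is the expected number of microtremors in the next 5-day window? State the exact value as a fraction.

Total count 411 over total exposure 29 days.
Conjugate update: add total count to the shape and total exposure to the rate, giving Gamma(434, 39).
Predictive mean over a 5-day window = T·E[λ|data] = 5·434/39 = 2170/39.

2170/39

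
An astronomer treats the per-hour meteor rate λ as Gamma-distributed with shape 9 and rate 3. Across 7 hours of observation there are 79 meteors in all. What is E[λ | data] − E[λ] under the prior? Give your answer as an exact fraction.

Total count 79 over total exposure 7 hours.
By Gamma–Poisson conjugacy, the posterior is Gamma(α + Σx, β + Σt) = Gamma(9 + 79, 3 + 7) = Gamma(88, 10).
Posterior mean = 88/10 = 44/5; prior mean = 9/3 = 3. Difference = 44/5 − 3 = 29/5.

29/5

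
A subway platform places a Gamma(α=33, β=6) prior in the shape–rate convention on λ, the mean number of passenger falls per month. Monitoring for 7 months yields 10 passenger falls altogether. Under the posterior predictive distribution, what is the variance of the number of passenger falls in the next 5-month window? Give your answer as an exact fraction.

3870/169

Total count 10 over total exposure 7 months.
The Gamma prior is conjugate for the Poisson rate, so λ | data ~ Gamma(33+10, 6+7) = Gamma(43, 13).
The posterior predictive for a window of length T is Negative Binomial with variance T·α'·(β'+T)/β'² = 5·43·18/169 = 3870/169.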